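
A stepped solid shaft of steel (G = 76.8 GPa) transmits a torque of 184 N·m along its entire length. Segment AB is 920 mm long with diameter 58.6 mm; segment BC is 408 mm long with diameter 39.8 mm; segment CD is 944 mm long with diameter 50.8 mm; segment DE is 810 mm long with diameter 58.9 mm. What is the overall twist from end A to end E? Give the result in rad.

0.0110 rad

J_AB = π(0.0586)⁴/32 = 1.16×10^-6 m⁴; J_BC = π(0.0398)⁴/32 = 2.46×10^-7 m⁴; J_CD = π(0.0508)⁴/32 = 6.54×10^-7 m⁴; J_DE = π(0.0589)⁴/32 = 1.18×10^-6 m⁴.
θ = (T/G)·Σ L_i/J_i = (184.0/76.8×10⁹)·(0.920/1.16×10^-6 + 0.408/2.46×10^-7 + 0.944/6.54×10^-7 + 0.810/1.18×10^-6) = 0.01097 rad.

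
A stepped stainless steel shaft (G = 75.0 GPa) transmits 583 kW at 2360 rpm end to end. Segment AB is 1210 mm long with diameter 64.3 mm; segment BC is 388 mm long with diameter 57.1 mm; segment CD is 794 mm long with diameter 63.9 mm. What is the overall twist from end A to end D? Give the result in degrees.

2.84°

ω = 2π·2360/60 = 247.1 rad/s, so T = P/ω = 583×10³ / 247.1 = 2359 N·m.
J_AB = π(0.0643)⁴/32 = 1.68×10^-6 m⁴; J_BC = π(0.0571)⁴/32 = 1.04×10^-6 m⁴; J_CD = π(0.0639)⁴/32 = 1.64×10^-6 m⁴.
θ = (T/G)·Σ L_i/J_i = (2359/75.0×10⁹)·(1.21/1.68×10^-6 + 0.388/1.04×10^-6 + 0.794/1.64×10^-6) = 0.04963 rad.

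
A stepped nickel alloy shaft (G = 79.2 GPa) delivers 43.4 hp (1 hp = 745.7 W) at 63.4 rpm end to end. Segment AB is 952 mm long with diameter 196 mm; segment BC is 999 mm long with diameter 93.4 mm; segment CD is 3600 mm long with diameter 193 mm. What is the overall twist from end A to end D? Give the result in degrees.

ω = 2π·63.4/60 = 6.639 rad/s, so T = P/ω = 43.4×745.7 / 6.639 = 4875 N·m.
J_AB = π(0.196)⁴/32 = 1.45×10^-4 m⁴; J_BC = π(0.0934)⁴/32 = 7.47×10^-6 m⁴; J_CD = π(0.193)⁴/32 = 1.36×10^-4 m⁴.
θ = (T/G)·Σ L_i/J_i = (4875/79.2×10⁹)·(0.952/1.45×10^-4 + 0.999/7.47×10^-6 + 3.60/1.36×10^-4) = 0.01026 rad.

0.588°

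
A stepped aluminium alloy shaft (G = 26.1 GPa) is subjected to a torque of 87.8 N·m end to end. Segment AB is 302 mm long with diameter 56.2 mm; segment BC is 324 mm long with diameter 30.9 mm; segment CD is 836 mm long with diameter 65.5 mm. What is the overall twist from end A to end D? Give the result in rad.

J_AB = π(0.0562)⁴/32 = 9.79×10^-7 m⁴; J_BC = π(0.0309)⁴/32 = 8.95×10^-8 m⁴; J_CD = π(0.0655)⁴/32 = 1.81×10^-6 m⁴.
θ = (T/G)·Σ L_i/J_i = (87.80/26.1×10⁹)·(0.302/9.79×10^-7 + 0.324/8.95×10^-8 + 0.836/1.81×10^-6) = 0.01477 rad.

0.0148 rad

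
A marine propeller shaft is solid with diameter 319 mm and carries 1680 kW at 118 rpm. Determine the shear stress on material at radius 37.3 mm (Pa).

4.99e6 Pa

ω = 2π·118/60 = 12.36 rad/s, so T = P/ω = 1680×10³ / 12.36 = 136000 N·m.
J = πd⁴/32 = π(0.319)⁴/32 = 1.017×10^-3 m⁴.
Shear stress varies linearly with radius: τ = T·r/J = 136000 × 0.0373 / 1.017×10^-3 = 4.988×10^6 Pa.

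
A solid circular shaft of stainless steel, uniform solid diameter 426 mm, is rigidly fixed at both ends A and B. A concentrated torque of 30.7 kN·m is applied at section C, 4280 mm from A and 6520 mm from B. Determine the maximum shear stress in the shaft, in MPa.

With uniform GJ and both ends fixed, compatibility θ_AC = θ_CB gives T_A·a = T_B·b, together with T_A + T_B = T₀.
T_A = T₀·b/(a+b) = 30700·6520/10800 = 18530 N·m; T_B = 12170 N·m.
τ in each portion: τ_AC = 1.22×10^6 Pa, τ_CB = 8.01×10^5 Pa; maximum is in AC.
τ_max = T_AC·r/J = 18530·0.213/3.23×10^-3 = 1.221×10^6 Pa.

1.22 MPa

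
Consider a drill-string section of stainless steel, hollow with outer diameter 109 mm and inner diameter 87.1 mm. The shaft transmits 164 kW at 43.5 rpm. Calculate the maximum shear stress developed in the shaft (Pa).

ω = 2π·43.5/60 = 4.555 rad/s, so T = P/ω = 164×10³ / 4.555 = 36000 N·m.
J = π(d_o⁴ − d_i⁴)/32 = π(0.109⁴ − 0.0871⁴)/32 = 8.208×10^-6 m⁴.
τ_max = T·r/J = 36000 × 0.0545 / 8.208×10^-6 = 2.391×10^8 Pa.

2.39e8 Pa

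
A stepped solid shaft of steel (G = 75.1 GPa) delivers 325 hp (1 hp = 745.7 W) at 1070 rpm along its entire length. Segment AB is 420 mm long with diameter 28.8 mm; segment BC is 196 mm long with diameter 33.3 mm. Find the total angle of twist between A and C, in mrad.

ω = 2π·1070/60 = 112.1 rad/s, so T = P/ω = 325×745.7 / 112.1 = 2163 N·m.
J_AB = π(0.0288)⁴/32 = 6.75×10^-8 m⁴; J_BC = π(0.0333)⁴/32 = 1.21×10^-7 m⁴.
θ = (T/G)·Σ L_i/J_i = (2163/75.1×10⁹)·(0.420/6.75×10^-8 + 0.196/1.21×10^-7) = 0.2259 rad.

226 mrad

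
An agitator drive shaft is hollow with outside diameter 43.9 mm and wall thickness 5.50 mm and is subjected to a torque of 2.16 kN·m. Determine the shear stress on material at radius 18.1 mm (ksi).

22.7 ksi

J = π(d_o⁴ − d_i⁴)/32 = π(0.0439⁴ − 0.0329⁴)/32 = 2.496×10^-7 m⁴.
Shear stress varies linearly with radius: τ = T·r/J = 2160 × 0.0181 / 2.496×10^-7 = 1.566×10^8 Pa.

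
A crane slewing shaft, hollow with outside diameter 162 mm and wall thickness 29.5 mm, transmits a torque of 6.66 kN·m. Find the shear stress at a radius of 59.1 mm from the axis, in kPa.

6960 kPa

J = π(d_o⁴ − d_i⁴)/32 = π(0.162⁴ − 0.103⁴)/32 = 5.657×10^-5 m⁴.
Shear stress varies linearly with radius: τ = T·r/J = 6660 × 0.0591 / 5.657×10^-5 = 6.958×10^6 Pa.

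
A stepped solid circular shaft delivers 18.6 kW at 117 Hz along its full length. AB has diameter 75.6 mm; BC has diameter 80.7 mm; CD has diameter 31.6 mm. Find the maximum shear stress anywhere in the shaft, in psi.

ω = 2π·117 = 735.1 rad/s, so T = P/ω = 18.6×10³ / 735.1 = 25.30 N·m.
Under the same torque, τ_max = 16T/(πd³) is largest where d is smallest — segment CD (d = 31.6 mm).
τ_max = 16·25.30/(π·(0.0316)³) = 4.084×10^6 Pa.

592 psi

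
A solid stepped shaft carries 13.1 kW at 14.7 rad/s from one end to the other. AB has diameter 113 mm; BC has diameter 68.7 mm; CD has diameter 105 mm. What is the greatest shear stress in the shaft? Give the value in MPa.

ω = 14.7 rad/s, so T = P/ω = 13.1×10³ / 14.70 = 891.2 N·m.
Under the same torque, τ_max = 16T/(πd³) is largest where d is smallest — segment BC (d = 68.7 mm).
τ_max = 16·891.2/(π·(0.0687)³) = 1.400×10^7 Pa.

14.0 MPa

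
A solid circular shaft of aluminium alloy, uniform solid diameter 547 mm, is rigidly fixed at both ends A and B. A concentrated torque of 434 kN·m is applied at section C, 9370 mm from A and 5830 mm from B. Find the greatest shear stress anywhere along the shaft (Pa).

8.33e6 Pa

With uniform GJ and both ends fixed, compatibility θ_AC = θ_CB gives T_A·a = T_B·b, together with T_A + T_B = T₀.
T_A = T₀·b/(a+b) = 434000·5830/15200 = 166500 N·m; T_B = 267500 N·m.
τ in each portion: τ_AC = 5.18×10^6 Pa, τ_CB = 8.33×10^6 Pa; maximum is in CB.
τ_max = T_CB·r/J = 267500·0.274/8.79×10^-3 = 8.325×10^6 Pa.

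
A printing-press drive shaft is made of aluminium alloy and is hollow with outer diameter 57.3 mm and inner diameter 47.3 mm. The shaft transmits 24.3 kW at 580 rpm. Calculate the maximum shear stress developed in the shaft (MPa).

ω = 2π·580/60 = 60.74 rad/s, so T = P/ω = 24.3×10³ / 60.74 = 400.1 N·m.
J = π(d_o⁴ − d_i⁴)/32 = π(0.0573⁴ − 0.0473⁴)/32 = 5.669×10^-7 m⁴.
τ_max = T·r/J = 400.1 × 0.0286 / 5.669×10^-7 = 2.022×10^7 Pa.

20.2 MPa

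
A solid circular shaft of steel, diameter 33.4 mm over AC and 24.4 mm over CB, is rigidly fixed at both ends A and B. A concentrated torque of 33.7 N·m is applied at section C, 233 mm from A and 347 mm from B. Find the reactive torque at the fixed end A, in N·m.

Compatibility: T_A·a/J_AC = T_B·b/J_CB with T_A + T_B = T₀.
J_AC = 1.22×10^-7 m⁴, J_CB = 3.48×10^-8 m⁴, so T_A = T₀·(J_AC/a)/((J_AC/a)+(J_CB/b)) = 28.29 N·m, T_B = 5.410 N·m.

28.3 N·m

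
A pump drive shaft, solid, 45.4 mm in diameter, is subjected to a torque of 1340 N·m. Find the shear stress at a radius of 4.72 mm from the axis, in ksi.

2.20 ksi

J = πd⁴/32 = π(0.0454)⁴/32 = 4.171×10^-7 m⁴.
Shear stress varies linearly with radius: τ = T·r/J = 1340 × 0.00472 / 4.171×10^-7 = 1.516×10^7 Pa.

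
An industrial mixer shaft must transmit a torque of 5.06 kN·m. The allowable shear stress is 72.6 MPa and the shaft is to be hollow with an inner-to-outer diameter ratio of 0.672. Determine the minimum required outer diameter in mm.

76.4 mm

For a hollow shaft with d_i/d_o = 0.672: τ_max = 16T/(π d_o³ (1−k⁴)), so d_o = [16T/(π τ_allow (1−k⁴))]^(1/3) = [16·5060/(π·7.26×10^7·0.7961)]^(1/3) = 0.07640 m.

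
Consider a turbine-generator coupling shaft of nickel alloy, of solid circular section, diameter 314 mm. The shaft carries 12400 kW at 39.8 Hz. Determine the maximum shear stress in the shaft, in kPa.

ω = 2π·39.8 = 250.1 rad/s, so T = P/ω = 12400×10³ / 250.1 = 49590 N·m.
J = πd⁴/32 = π(0.314)⁴/32 = 9.544×10^-4 m⁴.
τ_max = T·r/J = 49590 × 0.157 / 9.544×10^-4 = 8.157×10^6 Pa.

8160 kPa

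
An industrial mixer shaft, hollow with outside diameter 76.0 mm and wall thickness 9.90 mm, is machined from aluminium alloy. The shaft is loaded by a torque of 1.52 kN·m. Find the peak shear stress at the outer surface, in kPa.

25200 kPa

J = π(d_o⁴ − d_i⁴)/32 = π(0.0760⁴ − 0.0562⁴)/32 = 2.296×10^-6 m⁴.
τ_max = T·r/J = 1520 × 0.0380 / 2.296×10^-6 = 2.516×10^7 Pa.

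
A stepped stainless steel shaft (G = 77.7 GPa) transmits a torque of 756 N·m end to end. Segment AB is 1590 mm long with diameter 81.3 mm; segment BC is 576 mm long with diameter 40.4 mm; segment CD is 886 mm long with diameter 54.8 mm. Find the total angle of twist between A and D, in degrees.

1.99°

J_AB = π(0.0813)⁴/32 = 4.29×10^-6 m⁴; J_BC = π(0.0404)⁴/32 = 2.62×10^-7 m⁴; J_CD = π(0.0548)⁴/32 = 8.85×10^-7 m⁴.
θ = (T/G)·Σ L_i/J_i = (756.0/77.7×10⁹)·(1.59/4.29×10^-6 + 0.576/2.62×10^-7 + 0.886/8.85×10^-7) = 0.03477 rad.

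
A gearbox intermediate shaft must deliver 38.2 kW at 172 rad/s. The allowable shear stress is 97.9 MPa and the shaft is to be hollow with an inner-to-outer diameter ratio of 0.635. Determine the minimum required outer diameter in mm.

ω = 172 rad/s, so T = P/ω = 38.2×10³ / 172.0 = 222.1 N·m.
For a hollow shaft with d_i/d_o = 0.635: τ_max = 16T/(π d_o³ (1−k⁴)), so d_o = [16T/(π τ_allow (1−k⁴))]^(1/3) = [16·222.1/(π·9.79×10^7·0.8374)]^(1/3) = 0.02398 m.

24.0 mm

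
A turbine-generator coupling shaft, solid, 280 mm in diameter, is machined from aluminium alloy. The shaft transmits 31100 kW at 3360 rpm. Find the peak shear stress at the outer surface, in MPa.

ω = 2π·3360/60 = 351.9 rad/s, so T = P/ω = 31100×10³ / 351.9 = 88390 N·m.
J = πd⁴/32 = π(0.280)⁴/32 = 6.034×10^-4 m⁴.
τ_max = T·r/J = 88390 × 0.140 / 6.034×10^-4 = 2.051×10^7 Pa.

20.5 MPa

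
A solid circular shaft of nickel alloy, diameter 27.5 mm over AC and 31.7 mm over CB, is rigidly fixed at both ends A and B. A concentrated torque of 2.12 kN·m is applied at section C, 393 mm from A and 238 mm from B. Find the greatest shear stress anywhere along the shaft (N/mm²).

252 N/mm²

Compatibility: T_A·a/J_AC = T_B·b/J_CB with T_A + T_B = T₀.
J_AC = 5.61×10^-8 m⁴, J_CB = 9.91×10^-8 m⁴, so T_A = T₀·(J_AC/a)/((J_AC/a)+(J_CB/b)) = 541.4 N·m, T_B = 1579 N·m.
τ in each portion: τ_AC = 1.33×10^8 Pa, τ_CB = 2.52×10^8 Pa; maximum is in CB.
τ_max = T_CB·r/J = 1579·0.0158/9.91×10^-8 = 2.524×10^8 Pa.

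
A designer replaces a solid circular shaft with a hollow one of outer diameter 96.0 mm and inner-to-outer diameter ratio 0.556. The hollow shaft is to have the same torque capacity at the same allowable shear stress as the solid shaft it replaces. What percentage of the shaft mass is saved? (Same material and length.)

Equal τ_max and T ⇒ the solid shaft needs d_s³ = d_o³(1−k⁴), so d_s = 96.0·(1−0.556⁴)^(1/3) = 92.84 mm.
Area ratio A_h/A_s = d_o²(1−k²)/d_s² = (1−k²)/(1−k⁴)^(2/3) = 0.7387.
Mass saving = 1 − 0.7387 = 26.1 %.

26.1 %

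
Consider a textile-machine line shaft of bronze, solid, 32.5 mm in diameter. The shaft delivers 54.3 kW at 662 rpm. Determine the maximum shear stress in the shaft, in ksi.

ω = 2π·662/60 = 69.32 rad/s, so T = P/ω = 54.3×10³ / 69.32 = 783.3 N·m.
J = πd⁴/32 = π(0.0325)⁴/32 = 1.095×10^-7 m⁴.
τ_max = T·r/J = 783.3 × 0.0163 / 1.095×10^-7 = 1.162×10^8 Pa.

16.9 ksi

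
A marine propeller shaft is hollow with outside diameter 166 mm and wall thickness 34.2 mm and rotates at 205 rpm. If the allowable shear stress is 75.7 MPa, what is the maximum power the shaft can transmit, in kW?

J = π(d_o⁴ − d_i⁴)/32 = π(0.166⁴ − 0.0976⁴)/32 = 6.564×10^-5 m⁴.
T_max = τ_allow·J/r = 7.57×10^7 × 6.564×10^-5 / 0.0830 = 59870 N·m.
ω = 2π·205/60 = 21.47 rad/s, so P_max = T_max·ω = 1.285×10^6 W.

1290 kW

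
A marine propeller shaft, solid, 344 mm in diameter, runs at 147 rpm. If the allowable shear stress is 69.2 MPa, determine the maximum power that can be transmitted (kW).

J = πd⁴/32 = π(0.344)⁴/32 = 1.375×10^-3 m⁴.
T_max = τ_allow·J/r = 6.92×10^7 × 1.375×10^-3 / 0.172 = 553100 N·m.
ω = 2π·147/60 = 15.39 rad/s, so P_max = T_max·ω = 8.514×10^6 W.

8510 kW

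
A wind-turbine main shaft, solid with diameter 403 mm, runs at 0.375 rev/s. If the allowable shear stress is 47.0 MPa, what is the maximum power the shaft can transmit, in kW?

1420 kW

J = πd⁴/32 = π(0.403)⁴/32 = 2.590×10^-3 m⁴.
T_max = τ_allow·J/r = 4.70×10^7 × 2.590×10^-3 / 0.202 = 604000 N·m.
ω = 2π·0.375 = 2.356 rad/s, so P_max = T_max·ω = 1.423×10^6 W.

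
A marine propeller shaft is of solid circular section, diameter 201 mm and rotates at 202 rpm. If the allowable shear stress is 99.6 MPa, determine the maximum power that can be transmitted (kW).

J = πd⁴/32 = π(0.201)⁴/32 = 1.602×10^-4 m⁴.
T_max = τ_allow·J/r = 9.96×10^7 × 1.602×10^-4 / 0.101 = 158800 N·m.
ω = 2π·202/60 = 21.15 rad/s, so P_max = T_max·ω = 3.359×10^6 W.

3360 kW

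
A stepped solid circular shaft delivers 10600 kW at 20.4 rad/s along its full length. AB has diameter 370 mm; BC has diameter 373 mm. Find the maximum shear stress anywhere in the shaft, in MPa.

ω = 20.4 rad/s, so T = P/ω = 10600×10³ / 20.40 = 519600 N·m.
Under the same torque, τ_max = 16T/(πd³) is largest where d is smallest — segment AB (d = 370 mm).
τ_max = 16·519600/(π·(0.370)³) = 5.224×10^7 Pa.

52.2 MPa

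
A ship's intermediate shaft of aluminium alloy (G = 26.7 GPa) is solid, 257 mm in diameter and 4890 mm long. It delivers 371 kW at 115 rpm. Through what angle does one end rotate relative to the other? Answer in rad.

ω = 2π·115/60 = 12.04 rad/s, so T = P/ω = 371×10³ / 12.04 = 30810 N·m.
J = πd⁴/32 = π(0.257)⁴/32 = 4.283×10^-4 m⁴.
θ = T·L/(G·J) = 30810 × 4.89 / (26.7×10⁹ × 4.283×10^-4) = 0.01317 rad.

0.0132 rad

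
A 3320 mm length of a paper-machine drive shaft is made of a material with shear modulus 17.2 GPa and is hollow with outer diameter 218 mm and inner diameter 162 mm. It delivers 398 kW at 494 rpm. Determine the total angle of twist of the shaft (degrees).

0.552°

ω = 2π·494/60 = 51.73 rad/s, so T = P/ω = 398×10³ / 51.73 = 7694 N·m.
J = π(d_o⁴ − d_i⁴)/32 = π(0.218⁴ − 0.162⁴)/32 = 1.541×10^-4 m⁴.
θ = T·L/(G·J) = 7694 × 3.32 / (17.2×10⁹ × 1.541×10^-4) = 9.636×10^-3 rad.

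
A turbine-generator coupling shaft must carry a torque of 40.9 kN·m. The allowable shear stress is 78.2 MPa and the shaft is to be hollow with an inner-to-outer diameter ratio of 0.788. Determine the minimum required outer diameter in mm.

163 mm

For a hollow shaft with d_i/d_o = 0.788: τ_max = 16T/(π d_o³ (1−k⁴)), so d_o = [16T/(π τ_allow (1−k⁴))]^(1/3) = [16·40900/(π·7.82×10^7·0.6144)]^(1/3) = 0.1631 m.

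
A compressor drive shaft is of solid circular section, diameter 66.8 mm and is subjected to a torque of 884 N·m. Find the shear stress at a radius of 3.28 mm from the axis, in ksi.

J = πd⁴/32 = π(0.0668)⁴/32 = 1.955×10^-6 m⁴.
Shear stress varies linearly with radius: τ = T·r/J = 884.0 × 0.00328 / 1.955×10^-6 = 1.483×10^6 Pa.

0.215 ksi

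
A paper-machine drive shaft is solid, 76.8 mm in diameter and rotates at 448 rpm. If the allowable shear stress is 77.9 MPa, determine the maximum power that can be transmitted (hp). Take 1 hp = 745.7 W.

J = πd⁴/32 = π(0.0768)⁴/32 = 3.415×10^-6 m⁴.
T_max = τ_allow·J/r = 7.79×10^7 × 3.415×10^-6 / 0.0384 = 6929 N·m.
ω = 2π·448/60 = 46.91 rad/s, so P_max = T_max·ω = 3.251×10^5 W.

436 hp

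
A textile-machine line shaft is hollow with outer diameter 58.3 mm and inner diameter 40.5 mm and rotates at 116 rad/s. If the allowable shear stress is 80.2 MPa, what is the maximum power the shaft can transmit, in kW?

J = π(d_o⁴ − d_i⁴)/32 = π(0.0583⁴ − 0.0405⁴)/32 = 8.700×10^-7 m⁴.
T_max = τ_allow·J/r = 8.02×10^7 × 8.700×10^-7 / 0.0291 = 2394 N·m.
ω = 116 rad/s, so P_max = T_max·ω = 2.777×10^5 W.

278 kW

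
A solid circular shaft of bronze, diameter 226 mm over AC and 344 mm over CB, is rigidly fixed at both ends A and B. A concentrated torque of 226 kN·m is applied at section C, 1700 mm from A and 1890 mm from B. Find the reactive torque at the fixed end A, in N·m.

Compatibility: T_A·a/J_AC = T_B·b/J_CB with T_A + T_B = T₀.
J_AC = 2.56×10^-4 m⁴, J_CB = 1.37×10^-3 m⁴, so T_A = T₀·(J_AC/a)/((J_AC/a)+(J_CB/b)) = 38780 N·m, T_B = 187200 N·m.

38800 N·m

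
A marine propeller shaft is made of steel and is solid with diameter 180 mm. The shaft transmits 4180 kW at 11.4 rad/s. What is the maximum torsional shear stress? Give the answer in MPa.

ω = 11.4 rad/s, so T = P/ω = 4180×10³ / 11.40 = 366700 N·m.
J = πd⁴/32 = π(0.180)⁴/32 = 1.031×10^-4 m⁴.
τ_max = T·r/J = 366700 × 0.0900 / 1.031×10^-4 = 3.202×10^8 Pa.

320 MPa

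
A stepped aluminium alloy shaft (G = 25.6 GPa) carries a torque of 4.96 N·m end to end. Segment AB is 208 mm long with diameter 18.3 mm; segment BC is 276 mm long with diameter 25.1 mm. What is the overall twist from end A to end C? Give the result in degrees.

0.288°

J_AB = π(0.0183)⁴/32 = 1.10×10^-8 m⁴; J_BC = π(0.0251)⁴/32 = 3.90×10^-8 m⁴.
θ = (T/G)·Σ L_i/J_i = (4.960/25.6×10⁹)·(0.208/1.10×10^-8 + 0.276/3.90×10^-8) = 5.032×10^-3 rad.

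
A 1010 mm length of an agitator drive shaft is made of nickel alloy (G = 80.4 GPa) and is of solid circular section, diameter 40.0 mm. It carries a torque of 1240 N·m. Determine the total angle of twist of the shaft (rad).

J = πd⁴/32 = π(0.0400)⁴/32 = 2.513×10^-7 m⁴.
θ = T·L/(G·J) = 1240 × 1.01 / (80.4×10⁹ × 2.513×10^-7) = 0.06198 rad.

0.0620 rad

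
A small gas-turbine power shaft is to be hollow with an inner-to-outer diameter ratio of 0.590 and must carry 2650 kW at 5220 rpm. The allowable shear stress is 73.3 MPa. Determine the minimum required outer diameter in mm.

72.6 mm

ω = 2π·5220/60 = 546.6 rad/s, so T = P/ω = 2650×10³ / 546.6 = 4848 N·m.
For a hollow shaft with d_i/d_o = 0.590: τ_max = 16T/(π d_o³ (1−k⁴)), so d_o = [16T/(π τ_allow (1−k⁴))]^(1/3) = [16·4848/(π·7.33×10^7·0.8788)]^(1/3) = 0.07264 m.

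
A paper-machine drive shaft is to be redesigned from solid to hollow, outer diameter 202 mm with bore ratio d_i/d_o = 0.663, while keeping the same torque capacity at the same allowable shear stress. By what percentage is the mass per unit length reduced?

35.3 %

Equal τ_max and T ⇒ the solid shaft needs d_s³ = d_o³(1−k⁴), so d_s = 202·(1−0.663⁴)^(1/3) = 188.0 mm.
Area ratio A_h/A_s = d_o²(1−k²)/d_s² = (1−k²)/(1−k⁴)^(2/3) = 0.6467.
Mass saving = 1 − 0.6467 = 35.3 %.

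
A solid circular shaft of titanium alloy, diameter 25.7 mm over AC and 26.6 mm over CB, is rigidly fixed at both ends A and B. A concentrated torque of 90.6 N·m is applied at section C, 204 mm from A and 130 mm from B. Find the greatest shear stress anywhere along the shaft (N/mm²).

Compatibility: T_A·a/J_AC = T_B·b/J_CB with T_A + T_B = T₀.
J_AC = 4.28×10^-8 m⁴, J_CB = 4.92×10^-8 m⁴, so T_A = T₀·(J_AC/a)/((J_AC/a)+(J_CB/b)) = 32.35 N·m, T_B = 58.25 N·m.
τ in each portion: τ_AC = 9.71×10^6 Pa, τ_CB = 1.58×10^7 Pa; maximum is in CB.
τ_max = T_CB·r/J = 58.25·0.0133/4.92×10^-8 = 1.576×10^7 Pa.

15.8 N/mm²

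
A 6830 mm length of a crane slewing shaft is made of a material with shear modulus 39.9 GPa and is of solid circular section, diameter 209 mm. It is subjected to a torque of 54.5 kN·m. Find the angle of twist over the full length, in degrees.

2.85°

J = πd⁴/32 = π(0.209)⁴/32 = 1.873×10^-4 m⁴.
θ = T·L/(G·J) = 54500 × 6.83 / (39.9×10⁹ × 1.873×10^-4) = 0.04980 rad.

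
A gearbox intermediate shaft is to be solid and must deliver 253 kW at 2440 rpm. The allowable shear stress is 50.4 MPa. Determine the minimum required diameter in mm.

46.4 mm

ω = 2π·2440/60 = 255.5 rad/s, so T = P/ω = 253×10³ / 255.5 = 990.2 N·m.
For a solid shaft τ_max = 16T/(πd³), so d = (16T/(π τ_allow))^(1/3) = (16·990.2/(π·5.04×10^7))^(1/3) = 0.04642 m.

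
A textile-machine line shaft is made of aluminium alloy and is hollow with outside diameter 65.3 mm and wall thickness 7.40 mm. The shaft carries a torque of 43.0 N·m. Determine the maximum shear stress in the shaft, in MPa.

J = π(d_o⁴ − d_i⁴)/32 = π(0.0653⁴ − 0.0505⁴)/32 = 1.147×10^-6 m⁴.
τ_max = T·r/J = 43.00 × 0.0326 / 1.147×10^-6 = 1.224×10^6 Pa.

1.22 MPa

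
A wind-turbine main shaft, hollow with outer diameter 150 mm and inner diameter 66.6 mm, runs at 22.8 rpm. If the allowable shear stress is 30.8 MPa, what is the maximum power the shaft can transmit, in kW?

J = π(d_o⁴ − d_i⁴)/32 = π(0.150⁴ − 0.0666⁴)/32 = 4.777×10^-5 m⁴.
T_max = τ_allow·J/r = 3.08×10^7 × 4.777×10^-5 / 0.0750 = 19620 N·m.
ω = 2π·22.8/60 = 2.388 rad/s, so P_max = T_max·ω = 4.684×10^4 W.

46.8 kW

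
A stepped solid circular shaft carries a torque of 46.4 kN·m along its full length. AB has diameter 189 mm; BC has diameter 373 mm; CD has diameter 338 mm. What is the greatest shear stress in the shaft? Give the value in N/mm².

35.0 N/mm²

Under the same torque, τ_max = 16T/(πd³) is largest where d is smallest — segment AB (d = 189 mm).
τ_max = 16·46400/(π·(0.189)³) = 3.500×10^7 Pa.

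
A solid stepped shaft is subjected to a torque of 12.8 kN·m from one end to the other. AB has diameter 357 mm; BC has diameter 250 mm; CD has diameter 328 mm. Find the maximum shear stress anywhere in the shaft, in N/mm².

Under the same torque, τ_max = 16T/(πd³) is largest where d is smallest — segment BC (d = 250 mm).
τ_max = 16·12800/(π·(0.250)³) = 4.172×10^6 Pa.

4.17 N/mm²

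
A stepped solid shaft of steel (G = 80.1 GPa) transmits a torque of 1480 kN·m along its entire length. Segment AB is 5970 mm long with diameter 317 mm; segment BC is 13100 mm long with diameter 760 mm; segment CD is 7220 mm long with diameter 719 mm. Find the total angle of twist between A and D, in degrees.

7.09°

J_AB = π(0.317)⁴/32 = 9.91×10^-4 m⁴; J_BC = π(0.760)⁴/32 = 0.0328 m⁴; J_CD = π(0.719)⁴/32 = 0.0262 m⁴.
θ = (T/G)·Σ L_i/J_i = (1.480e6/80.1×10⁹)·(5.97/9.91×10^-4 + 13.1/0.0328 + 7.22/0.0262) = 0.1237 rad.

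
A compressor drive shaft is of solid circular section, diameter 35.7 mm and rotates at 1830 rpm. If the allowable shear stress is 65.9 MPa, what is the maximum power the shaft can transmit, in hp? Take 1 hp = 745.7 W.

J = πd⁴/32 = π(0.0357)⁴/32 = 1.595×10^-7 m⁴.
T_max = τ_allow·J/r = 6.59×10^7 × 1.595×10^-7 / 0.0179 = 588.7 N·m.
ω = 2π·1830/60 = 191.6 rad/s, so P_max = T_max·ω = 1.128×10^5 W.

151 hp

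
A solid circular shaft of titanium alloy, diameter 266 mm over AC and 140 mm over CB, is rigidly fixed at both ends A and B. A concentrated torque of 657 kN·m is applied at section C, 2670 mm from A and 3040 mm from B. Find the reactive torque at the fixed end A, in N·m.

616000 N·m

Compatibility: T_A·a/J_AC = T_B·b/J_CB with T_A + T_B = T₀.
J_AC = 4.92×10^-4 m⁴, J_CB = 3.77×10^-5 m⁴, so T_A = T₀·(J_AC/a)/((J_AC/a)+(J_CB/b)) = 615500 N·m, T_B = 41480 N·m.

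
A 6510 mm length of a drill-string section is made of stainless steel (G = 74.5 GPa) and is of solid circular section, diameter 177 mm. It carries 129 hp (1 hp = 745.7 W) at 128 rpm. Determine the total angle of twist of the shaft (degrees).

ω = 2π·128/60 = 13.40 rad/s, so T = P/ω = 129×745.7 / 13.40 = 7177 N·m.
J = πd⁴/32 = π(0.177)⁴/32 = 9.636×10^-5 m⁴.
θ = T·L/(G·J) = 7177 × 6.51 / (74.5×10⁹ × 9.636×10^-5) = 6.508×10^-3 rad.

0.373°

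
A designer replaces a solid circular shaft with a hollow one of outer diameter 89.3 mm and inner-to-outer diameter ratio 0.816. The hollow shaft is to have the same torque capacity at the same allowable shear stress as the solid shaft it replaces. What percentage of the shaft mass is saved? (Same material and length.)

Equal τ_max and T ⇒ the solid shaft needs d_s³ = d_o³(1−k⁴), so d_s = 89.3·(1−0.816⁴)^(1/3) = 73.46 mm.
Area ratio A_h/A_s = d_o²(1−k²)/d_s² = (1−k²)/(1−k⁴)^(2/3) = 0.4938.
Mass saving = 1 − 0.4938 = 50.6 %.

50.6 %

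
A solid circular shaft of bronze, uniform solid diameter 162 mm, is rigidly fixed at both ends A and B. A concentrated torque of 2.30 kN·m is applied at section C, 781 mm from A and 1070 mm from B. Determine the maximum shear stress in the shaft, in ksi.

With uniform GJ and both ends fixed, compatibility θ_AC = θ_CB gives T_A·a = T_B·b, together with T_A + T_B = T₀.
T_A = T₀·b/(a+b) = 2300·1070/1851 = 1330 N·m; T_B = 970.4 N·m.
τ in each portion: τ_AC = 1.59×10^6 Pa, τ_CB = 1.16×10^6 Pa; maximum is in AC.
τ_max = T_AC·r/J = 1330·0.0810/6.76×10^-5 = 1.593×10^6 Pa.

0.231 ksi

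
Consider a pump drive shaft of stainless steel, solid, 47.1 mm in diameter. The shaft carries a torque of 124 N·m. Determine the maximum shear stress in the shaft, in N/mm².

6.04 N/mm²

J = πd⁴/32 = π(0.0471)⁴/32 = 4.832×10^-7 m⁴.
τ_max = T·r/J = 124.0 × 0.0236 / 4.832×10^-7 = 6.044×10^6 Pa.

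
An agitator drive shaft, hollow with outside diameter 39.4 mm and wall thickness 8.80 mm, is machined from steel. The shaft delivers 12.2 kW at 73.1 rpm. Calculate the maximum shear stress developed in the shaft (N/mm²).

146 N/mm²

ω = 2π·73.1/60 = 7.655 rad/s, so T = P/ω = 12.2×10³ / 7.655 = 1594 N·m.
J = π(d_o⁴ − d_i⁴)/32 = π(0.0394⁴ − 0.0218⁴)/32 = 2.144×10^-7 m⁴.
τ_max = T·r/J = 1594 × 0.0197 / 2.144×10^-7 = 1.464×10^8 Pa.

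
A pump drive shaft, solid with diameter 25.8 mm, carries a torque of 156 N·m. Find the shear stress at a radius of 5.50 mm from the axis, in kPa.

J = πd⁴/32 = π(0.0258)⁴/32 = 4.350×10^-8 m⁴.
Shear stress varies linearly with radius: τ = T·r/J = 156.0 × 0.00550 / 4.350×10^-8 = 1.972×10^7 Pa.

19700 kPa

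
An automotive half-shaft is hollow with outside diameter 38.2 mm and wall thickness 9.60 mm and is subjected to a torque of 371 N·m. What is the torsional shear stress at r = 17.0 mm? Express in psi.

4660 psi

J = π(d_o⁴ − d_i⁴)/32 = π(0.0382⁴ − 0.0190⁴)/32 = 1.963×10^-7 m⁴.
Shear stress varies linearly with radius: τ = T·r/J = 371.0 × 0.0170 / 1.963×10^-7 = 3.214×10^7 Pa.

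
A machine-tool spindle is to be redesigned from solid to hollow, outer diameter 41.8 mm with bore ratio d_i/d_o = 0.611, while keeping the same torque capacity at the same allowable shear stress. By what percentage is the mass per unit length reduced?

30.7 %

Equal τ_max and T ⇒ the solid shaft needs d_s³ = d_o³(1−k⁴), so d_s = 41.8·(1−0.611⁴)^(1/3) = 39.76 mm.
Area ratio A_h/A_s = d_o²(1−k²)/d_s² = (1−k²)/(1−k⁴)^(2/3) = 0.6926.
Mass saving = 1 − 0.6926 = 30.7 %.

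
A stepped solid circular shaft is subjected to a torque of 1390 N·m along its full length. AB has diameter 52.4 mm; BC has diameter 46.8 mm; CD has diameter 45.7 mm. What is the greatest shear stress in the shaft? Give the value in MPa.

Under the same torque, τ_max = 16T/(πd³) is largest where d is smallest — segment CD (d = 45.7 mm).
τ_max = 16·1390/(π·(0.0457)³) = 7.417×10^7 Pa.

74.2 MPa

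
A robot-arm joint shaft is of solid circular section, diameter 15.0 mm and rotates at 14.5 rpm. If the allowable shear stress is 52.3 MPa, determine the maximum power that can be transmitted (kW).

J = πd⁴/32 = π(0.0150)⁴/32 = 4.970×10^-9 m⁴.
T_max = τ_allow·J/r = 5.23×10^7 × 4.970×10^-9 / 0.00750 = 34.66 N·m.
ω = 2π·14.5/60 = 1.518 rad/s, so P_max = T_max·ω = 52.63 W.

0.0526 kW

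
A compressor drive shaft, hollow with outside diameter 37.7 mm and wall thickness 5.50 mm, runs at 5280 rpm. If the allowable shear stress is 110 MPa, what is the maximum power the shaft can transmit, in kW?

479 kW

J = π(d_o⁴ − d_i⁴)/32 = π(0.0377⁴ − 0.0267⁴)/32 = 1.484×10^-7 m⁴.
T_max = τ_allow·J/r = 1.10×10^8 × 1.484×10^-7 / 0.0189 = 866.1 N·m.
ω = 2π·5280/60 = 552.9 rad/s, so P_max = T_max·ω = 4.789×10^5 W.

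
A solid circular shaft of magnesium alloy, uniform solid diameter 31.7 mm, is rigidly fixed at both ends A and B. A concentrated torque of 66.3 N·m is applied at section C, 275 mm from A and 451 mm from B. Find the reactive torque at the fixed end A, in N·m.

With uniform GJ and both ends fixed, compatibility θ_AC = θ_CB gives T_A·a = T_B·b, together with T_A + T_B = T₀.
T_A = T₀·b/(a+b) = 66.30·451/726.0 = 41.19 N·m; T_B = 25.11 N·m.

41.2 N·m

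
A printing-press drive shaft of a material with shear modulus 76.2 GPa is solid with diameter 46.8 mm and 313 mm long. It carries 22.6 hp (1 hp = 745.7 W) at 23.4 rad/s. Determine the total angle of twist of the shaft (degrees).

0.360°

ω = 23.4 rad/s, so T = P/ω = 22.6×745.7 / 23.40 = 720.2 N·m.
J = πd⁴/32 = π(0.0468)⁴/32 = 4.710×10^-7 m⁴.
θ = T·L/(G·J) = 720.2 × 0.313 / (76.2×10⁹ × 4.710×10^-7) = 6.281×10^-3 rad.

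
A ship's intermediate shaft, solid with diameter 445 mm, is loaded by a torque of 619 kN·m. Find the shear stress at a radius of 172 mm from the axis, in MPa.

27.7 MPa

J = πd⁴/32 = π(0.445)⁴/32 = 3.850×10^-3 m⁴.
Shear stress varies linearly with radius: τ = T·r/J = 619000 × 0.172 / 3.850×10^-3 = 2.766×10^7 Pa.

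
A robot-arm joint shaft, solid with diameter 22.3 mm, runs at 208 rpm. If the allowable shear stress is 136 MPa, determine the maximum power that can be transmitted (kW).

J = πd⁴/32 = π(0.0223)⁴/32 = 2.428×10^-8 m⁴.
T_max = τ_allow·J/r = 1.36×10^8 × 2.428×10^-8 / 0.0112 = 296.1 N·m.
ω = 2π·208/60 = 21.78 rad/s, so P_max = T_max·ω = 6450 W.

6.45 kW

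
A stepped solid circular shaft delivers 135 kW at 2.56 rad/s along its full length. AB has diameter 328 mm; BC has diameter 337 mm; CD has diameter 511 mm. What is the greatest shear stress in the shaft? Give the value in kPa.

ω = 2.56 rad/s, so T = P/ω = 135×10³ / 2.560 = 52730 N·m.
Under the same torque, τ_max = 16T/(πd³) is largest where d is smallest — segment AB (d = 328 mm).
τ_max = 16·52730/(π·(0.328)³) = 7.611×10^6 Pa.

7610 kPa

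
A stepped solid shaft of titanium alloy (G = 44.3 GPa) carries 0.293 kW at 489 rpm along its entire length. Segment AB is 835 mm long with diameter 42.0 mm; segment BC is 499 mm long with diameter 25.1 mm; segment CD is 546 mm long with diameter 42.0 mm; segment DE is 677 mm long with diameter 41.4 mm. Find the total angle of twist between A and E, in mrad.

ω = 2π·489/60 = 51.21 rad/s, so T = P/ω = 0.293×10³ / 51.21 = 5.722 N·m.
J_AB = π(0.0420)⁴/32 = 3.05×10^-7 m⁴; J_BC = π(0.0251)⁴/32 = 3.90×10^-8 m⁴; J_CD = π(0.0420)⁴/32 = 3.05×10^-7 m⁴; J_DE = π(0.0414)⁴/32 = 2.88×10^-7 m⁴.
θ = (T/G)·Σ L_i/J_i = (5.722/44.3×10⁹)·(0.835/3.05×10^-7 + 0.499/3.90×10^-8 + 0.546/3.05×10^-7 + 0.677/2.88×10^-7) = 2.541×10^-3 rad.

2.54 mrad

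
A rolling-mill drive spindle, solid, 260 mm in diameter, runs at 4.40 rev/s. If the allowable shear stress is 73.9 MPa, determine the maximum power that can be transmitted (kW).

J = πd⁴/32 = π(0.260)⁴/32 = 4.486×10^-4 m⁴.
T_max = τ_allow·J/r = 7.39×10^7 × 4.486×10^-4 / 0.130 = 255000 N·m.
ω = 2π·4.40 = 27.65 rad/s, so P_max = T_max·ω = 7.051×10^6 W.

7050 kW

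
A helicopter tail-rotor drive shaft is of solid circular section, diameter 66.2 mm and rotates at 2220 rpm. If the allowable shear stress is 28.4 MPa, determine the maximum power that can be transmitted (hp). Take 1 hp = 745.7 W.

504 hp

J = πd⁴/32 = π(0.0662)⁴/32 = 1.886×10^-6 m⁴.
T_max = τ_allow·J/r = 2.84×10^7 × 1.886×10^-6 / 0.0331 = 1618 N·m.
ω = 2π·2220/60 = 232.5 rad/s, so P_max = T_max·ω = 3.761×10^5 W.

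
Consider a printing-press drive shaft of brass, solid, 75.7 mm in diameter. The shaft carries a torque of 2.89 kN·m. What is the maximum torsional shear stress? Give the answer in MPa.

J = πd⁴/32 = π(0.0757)⁴/32 = 3.224×10^-6 m⁴.
τ_max = T·r/J = 2890 × 0.0379 / 3.224×10^-6 = 3.393×10^7 Pa.

33.9 MPa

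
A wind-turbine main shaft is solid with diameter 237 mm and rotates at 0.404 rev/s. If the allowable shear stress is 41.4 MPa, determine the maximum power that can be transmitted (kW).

J = πd⁴/32 = π(0.237)⁴/32 = 3.097×10^-4 m⁴.
T_max = τ_allow·J/r = 4.14×10^7 × 3.097×10^-4 / 0.118 = 108200 N·m.
ω = 2π·0.404 = 2.538 rad/s, so P_max = T_max·ω = 2.747×10^5 W.

275 kW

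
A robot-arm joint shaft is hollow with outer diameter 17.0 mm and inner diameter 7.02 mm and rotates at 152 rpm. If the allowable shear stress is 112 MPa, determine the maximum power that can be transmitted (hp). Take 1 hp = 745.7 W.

2.24 hp

J = π(d_o⁴ − d_i⁴)/32 = π(0.0170⁴ − 0.00702⁴)/32 = 7.961×10^-9 m⁴.
T_max = τ_allow·J/r = 1.12×10^8 × 7.961×10^-9 / 0.00850 = 104.9 N·m.
ω = 2π·152/60 = 15.92 rad/s, so P_max = T_max·ω = 1670 W.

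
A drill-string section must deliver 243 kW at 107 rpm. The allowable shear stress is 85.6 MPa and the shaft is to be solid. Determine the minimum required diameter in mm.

ω = 2π·107/60 = 11.21 rad/s, so T = P/ω = 243×10³ / 11.21 = 21690 N·m.
For a solid shaft τ_max = 16T/(πd³), so d = (16T/(π τ_allow))^(1/3) = (16·21690/(π·8.56×10^7))^(1/3) = 0.1089 m.

109 mm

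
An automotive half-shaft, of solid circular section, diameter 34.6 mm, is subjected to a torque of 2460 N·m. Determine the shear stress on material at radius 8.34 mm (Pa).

J = πd⁴/32 = π(0.0346)⁴/32 = 1.407×10^-7 m⁴.
Shear stress varies linearly with radius: τ = T·r/J = 2460 × 0.00834 / 1.407×10^-7 = 1.458×10^8 Pa.

1.46e8 Pa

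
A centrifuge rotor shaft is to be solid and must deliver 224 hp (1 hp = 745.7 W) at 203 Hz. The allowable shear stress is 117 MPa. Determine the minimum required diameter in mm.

ω = 2π·203 = 1275 rad/s, so T = P/ω = 224×745.7 / 1275 = 131.0 N·m.
For a solid shaft τ_max = 16T/(πd³), so d = (16T/(π τ_allow))^(1/3) = (16·131.0/(π·1.17×10^8))^(1/3) = 0.01786 m.

17.9 mm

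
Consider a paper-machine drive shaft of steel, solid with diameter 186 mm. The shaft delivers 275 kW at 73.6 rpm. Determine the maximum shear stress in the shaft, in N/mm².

28.2 N/mm²

ω = 2π·73.6/60 = 7.707 rad/s, so T = P/ω = 275×10³ / 7.707 = 35680 N·m.
J = πd⁴/32 = π(0.186)⁴/32 = 1.175×10^-4 m⁴.
τ_max = T·r/J = 35680 × 0.0930 / 1.175×10^-4 = 2.824×10^7 Pa.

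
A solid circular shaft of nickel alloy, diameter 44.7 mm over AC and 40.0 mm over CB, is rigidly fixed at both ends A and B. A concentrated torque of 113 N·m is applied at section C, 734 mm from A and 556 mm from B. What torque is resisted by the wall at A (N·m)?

Compatibility: T_A·a/J_AC = T_B·b/J_CB with T_A + T_B = T₀.
J_AC = 3.92×10^-7 m⁴, J_CB = 2.51×10^-7 m⁴, so T_A = T₀·(J_AC/a)/((J_AC/a)+(J_CB/b)) = 61.20 N·m, T_B = 51.80 N·m.

61.2 N·m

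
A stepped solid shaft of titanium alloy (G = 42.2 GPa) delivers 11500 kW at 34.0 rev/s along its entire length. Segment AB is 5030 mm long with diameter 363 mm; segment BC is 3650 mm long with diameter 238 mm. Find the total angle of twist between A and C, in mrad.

ω = 2π·34.0 = 213.6 rad/s, so T = P/ω = 11500×10³ / 213.6 = 53830 N·m.
J_AB = π(0.363)⁴/32 = 1.70×10^-3 m⁴; J_BC = π(0.238)⁴/32 = 3.15×10^-4 m⁴.
θ = (T/G)·Σ L_i/J_i = (53830/42.2×10⁹)·(5.03/1.70×10^-3 + 3.65/3.15×10^-4) = 0.01855 rad.

18.5 mrad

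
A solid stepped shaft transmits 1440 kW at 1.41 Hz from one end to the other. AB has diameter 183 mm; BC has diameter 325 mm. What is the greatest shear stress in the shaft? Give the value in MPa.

ω = 2π·1.41 = 8.859 rad/s, so T = P/ω = 1440×10³ / 8.859 = 162500 N·m.
Under the same torque, τ_max = 16T/(πd³) is largest where d is smallest — segment AB (d = 183 mm).
τ_max = 16·162500/(π·(0.183)³) = 1.351×10^8 Pa.

135 MPa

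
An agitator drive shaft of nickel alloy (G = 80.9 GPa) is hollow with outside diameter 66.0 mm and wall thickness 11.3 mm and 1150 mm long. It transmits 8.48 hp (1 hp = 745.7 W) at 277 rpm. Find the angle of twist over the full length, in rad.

0.00205 rad

ω = 2π·277/60 = 29.01 rad/s, so T = P/ω = 8.48×745.7 / 29.01 = 218.0 N·m.
J = π(d_o⁴ − d_i⁴)/32 = π(0.0660⁴ − 0.0434⁴)/32 = 1.515×10^-6 m⁴.
θ = T·L/(G·J) = 218.0 × 1.15 / (80.9×10⁹ × 1.515×10^-6) = 2.046×10^-3 rad.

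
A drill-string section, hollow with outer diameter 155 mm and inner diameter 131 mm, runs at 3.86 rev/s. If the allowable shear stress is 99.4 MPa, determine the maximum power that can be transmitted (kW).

863 kW

J = π(d_o⁴ − d_i⁴)/32 = π(0.155⁴ − 0.131⁴)/32 = 2.775×10^-5 m⁴.
T_max = τ_allow·J/r = 9.94×10^7 × 2.775×10^-5 / 0.0775 = 35600 N·m.
ω = 2π·3.86 = 24.25 rad/s, so P_max = T_max·ω = 8.633×10^5 W.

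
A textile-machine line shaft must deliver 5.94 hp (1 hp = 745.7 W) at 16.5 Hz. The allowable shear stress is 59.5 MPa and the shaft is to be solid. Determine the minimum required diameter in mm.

15.4 mm

ω = 2π·16.5 = 103.7 rad/s, so T = P/ω = 5.94×745.7 / 103.7 = 42.73 N·m.
For a solid shaft τ_max = 16T/(πd³), so d = (16T/(π τ_allow))^(1/3) = (16·42.73/(π·5.95×10^7))^(1/3) = 0.01541 m.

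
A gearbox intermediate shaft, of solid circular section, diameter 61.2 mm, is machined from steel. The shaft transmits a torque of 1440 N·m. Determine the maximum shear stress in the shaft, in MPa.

32.0 MPa

J = πd⁴/32 = π(0.0612)⁴/32 = 1.377×10^-6 m⁴.
τ_max = T·r/J = 1440 × 0.0306 / 1.377×10^-6 = 3.199×10^7 Pa.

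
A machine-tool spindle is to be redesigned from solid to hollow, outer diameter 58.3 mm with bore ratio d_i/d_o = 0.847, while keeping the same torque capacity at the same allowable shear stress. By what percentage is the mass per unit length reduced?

54.2 %

Equal τ_max and T ⇒ the solid shaft needs d_s³ = d_o³(1−k⁴), so d_s = 58.3·(1−0.847⁴)^(1/3) = 45.82 mm.
Area ratio A_h/A_s = d_o²(1−k²)/d_s² = (1−k²)/(1−k⁴)^(2/3) = 0.4576.
Mass saving = 1 − 0.4576 = 54.2 %.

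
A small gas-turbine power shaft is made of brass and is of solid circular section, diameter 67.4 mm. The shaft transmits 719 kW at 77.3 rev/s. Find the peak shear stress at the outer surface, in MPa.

ω = 2π·77.3 = 485.7 rad/s, so T = P/ω = 719×10³ / 485.7 = 1480 N·m.
J = πd⁴/32 = π(0.0674)⁴/32 = 2.026×10^-6 m⁴.
τ_max = T·r/J = 1480 × 0.0337 / 2.026×10^-6 = 2.462×10^7 Pa.

24.6 MPa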